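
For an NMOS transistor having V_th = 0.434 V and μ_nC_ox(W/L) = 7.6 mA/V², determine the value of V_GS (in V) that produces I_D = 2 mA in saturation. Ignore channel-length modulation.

V_GS = 1.16 V

In saturation I_D = ½ k_n (V_GS − V_th)², so V_GS − V_th = √(2 I_D / k_n) = √(2 × 2 / 7.6) = 0.725 V.
V_GS = 0.434 + 0.725 = 1.16 V.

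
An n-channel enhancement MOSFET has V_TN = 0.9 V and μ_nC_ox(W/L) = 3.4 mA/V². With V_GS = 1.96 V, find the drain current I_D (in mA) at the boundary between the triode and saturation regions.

I_D = 1.91 mA

At the boundary V_DS = V_ov = V_GS − V_TN = 1.96 − 0.9 = 1.06 V.
I_D = ½ k_n V_ov² = 0.5 × 3.4 × 1.06² = 1.91 mA.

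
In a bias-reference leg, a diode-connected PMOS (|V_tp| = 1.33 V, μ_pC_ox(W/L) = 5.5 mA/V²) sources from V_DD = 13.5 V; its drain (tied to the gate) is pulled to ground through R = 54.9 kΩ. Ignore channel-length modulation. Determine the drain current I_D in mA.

With gate tied to drain, V_SG = V_SD ≥ V_SG − |V_tp|, so the device is in saturation.
KCL at the drain: ½ k_p (V_SG − |V_tp|)² = (V_DD − V_SG)/R.
Let x = V_SG − 1.33. Then 151 x² + x − 12.17 = 0, giving x = 0.281 V (positive root), so V_SG = 1.61 V.
I_D = (V_DD − V_SG)/R = (13.5 − 1.61) / 54.9 = 0.217 mA.

I_D = 0.217 mA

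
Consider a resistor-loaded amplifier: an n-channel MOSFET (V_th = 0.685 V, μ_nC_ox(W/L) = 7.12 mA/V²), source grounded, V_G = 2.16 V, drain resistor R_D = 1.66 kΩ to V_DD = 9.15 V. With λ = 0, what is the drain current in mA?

V_GS = V_G = 2.16 V, so V_ov = 2.16 − 0.685 = 1.48 V.
Assume saturation: I_D = ½ k_n V_ov² = 0.5 × 7.12 × 1.48² = 7.75 mA, giving V_DS = V_DD − I_D R_D = 9.15 − 7.75 × 1.66 = -3.71 V.
But -3.71 V < V_ov = 1.48 V, so the device is actually in triode.
In triode I_D = k_n[V_ov V_DS − ½ V_DS²] and I_D = (V_DD − V_DS)/R_D. Equating: 5.91 V_DS² − 18.43 V_DS + 9.15 = 0, giving V_DS = 0.619 V (the root below V_ov).
I_D = (9.15 − 0.619) / 1.66 = 5.14 mA.

I_D = 5.14 mA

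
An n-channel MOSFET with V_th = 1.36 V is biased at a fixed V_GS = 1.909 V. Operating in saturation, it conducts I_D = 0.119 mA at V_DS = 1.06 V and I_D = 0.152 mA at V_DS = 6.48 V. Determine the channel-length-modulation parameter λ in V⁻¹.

λ = 0.0541 V⁻¹

With V_GS fixed, I_D ∝ (1 + λ V_DS) in saturation, so I_D2/I_D1 = (1 + λ V_DS2)/(1 + λ V_DS1).
0.152/0.119 = 1.277 = (1 + 6.48 λ)/(1 + 1.06 λ).
Solving: λ (I_D1 V_DS2 − I_D2 V_DS1) = I_D2 − I_D1, so λ = (0.152 − 0.119) / (0.119 × 6.48 − 0.152 × 1.06) = 0.033 / 0.61 = 0.0541 V⁻¹.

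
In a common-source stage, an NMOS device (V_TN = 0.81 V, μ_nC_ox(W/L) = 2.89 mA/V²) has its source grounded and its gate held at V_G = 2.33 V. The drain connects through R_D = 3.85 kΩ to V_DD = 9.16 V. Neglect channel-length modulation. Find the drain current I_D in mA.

I_D = 2.21 mA

V_GS = V_G = 2.33 V, so V_ov = 2.33 − 0.81 = 1.52 V.
Assume saturation: I_D = ½ k_n V_ov² = 0.5 × 2.89 × 1.52² = 3.34 mA, giving V_DS = V_DD − I_D R_D = 9.16 − 3.34 × 3.85 = -3.69 V.
But -3.69 V < V_ov = 1.52 V, so the device is actually in triode.
In triode I_D = k_n[V_ov V_DS − ½ V_DS²] and I_D = (V_DD − V_DS)/R_D. Equating: 5.56 V_DS² − 17.91 V_DS + 9.16 = 0, giving V_DS = 0.638 V (the root below V_ov).
I_D = (9.16 − 0.638) / 3.85 = 2.21 mA.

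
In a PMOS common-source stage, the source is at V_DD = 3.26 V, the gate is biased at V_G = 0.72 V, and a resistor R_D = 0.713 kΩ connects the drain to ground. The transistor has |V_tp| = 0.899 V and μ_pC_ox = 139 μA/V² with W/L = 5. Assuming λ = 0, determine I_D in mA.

I_D = 0.936 mA

V_SG = V_DD − V_G = 3.26 − 0.72 = 2.54 V, so V_ov = 2.54 − 0.899 = 1.64 V.
k_p = μ_pC_ox · (W/L) = 0.695 mA/V².
Assume saturation: I_D = ½ k_p V_ov² = 0.5 × 0.695 × 1.64² = 0.936 mA, giving V_SD = V_DD − I_D R_D = 3.26 − 0.936 × 0.713 = 2.59 V.
V_SD = 2.59 V ≥ V_ov = 1.64 V, confirming saturation.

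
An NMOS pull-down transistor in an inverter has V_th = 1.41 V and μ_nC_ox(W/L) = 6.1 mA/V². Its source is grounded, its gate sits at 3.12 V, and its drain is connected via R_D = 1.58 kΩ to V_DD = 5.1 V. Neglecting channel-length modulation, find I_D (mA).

V_GS = V_G = 3.12 V, so V_ov = 3.12 − 1.41 = 1.71 V.
Assume saturation: I_D = ½ k_n V_ov² = 0.5 × 6.1 × 1.71² = 8.92 mA, giving V_DS = V_DD − I_D R_D = 5.1 − 8.92 × 1.58 = -8.99 V.
But -8.99 V < V_ov = 1.71 V, so the device is actually in triode.
In triode I_D = k_n[V_ov V_DS − ½ V_DS²] and I_D = (V_DD − V_DS)/R_D. Equating: 4.82 V_DS² − 17.48 V_DS + 5.1 = 0, giving V_DS = 0.32 V (the root below V_ov).
I_D = (5.1 − 0.32) / 1.58 = 3.03 mA.

I_D = 3.03 mA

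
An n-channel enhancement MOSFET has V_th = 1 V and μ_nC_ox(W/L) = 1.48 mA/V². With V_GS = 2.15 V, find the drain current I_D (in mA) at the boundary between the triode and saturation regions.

At the boundary V_DS = V_ov = V_GS − V_th = 2.15 − 1 = 1.15 V.
I_D = ½ k_n V_ov² = 0.5 × 1.48 × 1.15² = 0.979 mA.

I_D = 0.979 mA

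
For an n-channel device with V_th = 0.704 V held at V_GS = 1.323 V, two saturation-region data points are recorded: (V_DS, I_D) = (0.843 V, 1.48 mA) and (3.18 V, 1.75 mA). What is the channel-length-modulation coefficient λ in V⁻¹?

λ = 0.0836 V⁻¹

With V_GS fixed, I_D ∝ (1 + λ V_DS) in saturation, so I_D2/I_D1 = (1 + λ V_DS2)/(1 + λ V_DS1).
1.75/1.48 = 1.182 = (1 + 3.18 λ)/(1 + 0.843 λ).
Solving: λ (I_D1 V_DS2 − I_D2 V_DS1) = I_D2 − I_D1, so λ = (1.75 − 1.48) / (1.48 × 3.18 − 1.75 × 0.843) = 0.27 / 3.23 = 0.0836 V⁻¹.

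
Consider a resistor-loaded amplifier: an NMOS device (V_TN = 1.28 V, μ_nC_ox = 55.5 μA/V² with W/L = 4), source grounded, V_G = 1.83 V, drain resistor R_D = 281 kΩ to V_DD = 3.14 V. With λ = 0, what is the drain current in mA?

I_D = 0.0108 mA

V_GS = V_G = 1.83 V, so V_ov = 1.83 − 1.28 = 0.55 V.
k_n = μ_nC_ox · (W/L) = 0.222 mA/V².
Assume saturation: I_D = ½ k_n V_ov² = 0.5 × 0.222 × 0.55² = 0.0336 mA, giving V_DS = V_DD − I_D R_D = 3.14 − 0.0336 × 281 = -6.3 V.
But -6.3 V < V_ov = 0.55 V, so the device is actually in triode.
In triode I_D = k_n[V_ov V_DS − ½ V_DS²] and I_D = (V_DD − V_DS)/R_D. Equating: 31.2 V_DS² − 35.31 V_DS + 3.14 = 0, giving V_DS = 0.0973 V (the root below V_ov).
I_D = (3.14 − 0.0973) / 281 = 0.0108 mA.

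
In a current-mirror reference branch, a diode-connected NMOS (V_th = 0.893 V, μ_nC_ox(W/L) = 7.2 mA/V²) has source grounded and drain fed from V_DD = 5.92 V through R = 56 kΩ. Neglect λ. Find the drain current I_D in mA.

With gate tied to drain, V_GS = V_DS ≥ V_GS − V_th, so the device is in saturation.
KCL at the drain: ½ k_n (V_GS − V_th)² = (V_DD − V_GS)/R.
Let x = V_GS − 0.893. Then 202 x² + x − 5.027 = 0, giving x = 0.155 V (positive root), so V_GS = 1.05 V.
I_D = (V_DD − V_GS)/R = (5.92 − 1.05) / 56 = 0.087 mA.

I_D = 0.0870 mA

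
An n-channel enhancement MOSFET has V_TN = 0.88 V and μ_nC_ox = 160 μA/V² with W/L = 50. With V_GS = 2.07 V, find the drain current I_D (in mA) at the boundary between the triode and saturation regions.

I_D = 5.66 mA

At the boundary V_DS = V_ov = V_GS − V_TN = 2.07 − 0.88 = 1.19 V.
k_n = μ_nC_ox · (W/L) = 8 mA/V².
I_D = ½ k_n V_ov² = 0.5 × 8 × 1.19² = 5.66 mA.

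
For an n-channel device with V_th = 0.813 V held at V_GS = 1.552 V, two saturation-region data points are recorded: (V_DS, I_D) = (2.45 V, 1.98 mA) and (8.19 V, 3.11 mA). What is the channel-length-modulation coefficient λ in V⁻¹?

λ = 0.131 V⁻¹

With V_GS fixed, I_D ∝ (1 + λ V_DS) in saturation, so I_D2/I_D1 = (1 + λ V_DS2)/(1 + λ V_DS1).
3.11/1.98 = 1.571 = (1 + 8.19 λ)/(1 + 2.45 λ).
Solving: λ (I_D1 V_DS2 − I_D2 V_DS1) = I_D2 − I_D1, so λ = (3.11 − 1.98) / (1.98 × 8.19 − 3.11 × 2.45) = 1.13 / 8.6 = 0.131 V⁻¹.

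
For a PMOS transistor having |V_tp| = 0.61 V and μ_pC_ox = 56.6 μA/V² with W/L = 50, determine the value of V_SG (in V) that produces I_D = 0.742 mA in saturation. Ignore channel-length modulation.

V_SG = 1.33 V

k_p = μ_pC_ox · (W/L) = 2.83 mA/V².
In saturation I_D = ½ k_p (V_SG − |V_tp|)², so V_SG − |V_tp| = √(2 I_D / k_p) = √(2 × 0.742 / 2.83) = 0.724 V.
V_SG = 0.61 + 0.724 = 1.33 V.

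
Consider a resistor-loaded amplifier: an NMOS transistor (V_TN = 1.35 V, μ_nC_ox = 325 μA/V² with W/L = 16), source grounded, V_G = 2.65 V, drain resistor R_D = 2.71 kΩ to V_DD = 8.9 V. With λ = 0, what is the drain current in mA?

V_GS = V_G = 2.65 V, so V_ov = 2.65 − 1.35 = 1.3 V.
k_n = μ_nC_ox · (W/L) = 5.2 mA/V².
Assume saturation: I_D = ½ k_n V_ov² = 0.5 × 5.2 × 1.3² = 4.39 mA, giving V_DS = V_DD − I_D R_D = 8.9 − 4.39 × 2.71 = -3.01 V.
But -3.01 V < V_ov = 1.3 V, so the device is actually in triode.
In triode I_D = k_n[V_ov V_DS − ½ V_DS²] and I_D = (V_DD − V_DS)/R_D. Equating: 7.05 V_DS² − 19.32 V_DS + 8.9 = 0, giving V_DS = 0.586 V (the root below V_ov).
I_D = (8.9 − 0.586) / 2.71 = 3.07 mA.

I_D = 3.07 mA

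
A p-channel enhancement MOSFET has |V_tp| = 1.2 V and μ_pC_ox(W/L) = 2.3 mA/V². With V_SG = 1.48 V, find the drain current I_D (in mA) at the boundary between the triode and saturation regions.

At the boundary V_SD = V_ov = V_SG − |V_tp| = 1.48 − 1.2 = 0.28 V.
I_D = ½ k_p V_ov² = 0.5 × 2.3 × 0.28² = 0.0902 mA.

I_D = 0.0902 mA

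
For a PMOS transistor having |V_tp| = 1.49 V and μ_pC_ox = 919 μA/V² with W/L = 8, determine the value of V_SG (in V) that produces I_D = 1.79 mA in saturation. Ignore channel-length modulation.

V_SG = 2.19 V

k_p = μ_pC_ox · (W/L) = 7.352 mA/V².
In saturation I_D = ½ k_p (V_SG − |V_tp|)², so V_SG − |V_tp| = √(2 I_D / k_p) = √(2 × 1.79 / 7.352) = 0.698 V.
V_SG = 1.49 + 0.698 = 2.19 V.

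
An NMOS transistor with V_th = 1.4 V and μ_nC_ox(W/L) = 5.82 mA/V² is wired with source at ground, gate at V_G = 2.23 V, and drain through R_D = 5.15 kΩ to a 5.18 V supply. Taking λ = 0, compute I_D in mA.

V_GS = V_G = 2.23 V, so V_ov = 2.23 − 1.4 = 0.83 V.
Assume saturation: I_D = ½ k_n V_ov² = 0.5 × 5.82 × 0.83² = 2 mA, giving V_DS = V_DD − I_D R_D = 5.18 − 2 × 5.15 = -5.14 V.
But -5.14 V < V_ov = 0.83 V, so the device is actually in triode.
In triode I_D = k_n[V_ov V_DS − ½ V_DS²] and I_D = (V_DD − V_DS)/R_D. Equating: 15 V_DS² − 25.88 V_DS + 5.18 = 0, giving V_DS = 0.231 V (the root below V_ov).
I_D = (5.18 − 0.231) / 5.15 = 0.961 mA.

I_D = 0.961 mA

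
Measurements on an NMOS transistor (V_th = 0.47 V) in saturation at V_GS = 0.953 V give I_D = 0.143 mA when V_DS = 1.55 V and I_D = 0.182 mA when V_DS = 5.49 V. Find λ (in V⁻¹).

With V_GS fixed, I_D ∝ (1 + λ V_DS) in saturation, so I_D2/I_D1 = (1 + λ V_DS2)/(1 + λ V_DS1).
0.182/0.143 = 1.273 = (1 + 5.49 λ)/(1 + 1.55 λ).
Solving: λ (I_D1 V_DS2 − I_D2 V_DS1) = I_D2 − I_D1, so λ = (0.182 − 0.143) / (0.143 × 5.49 − 0.182 × 1.55) = 0.039 / 0.503 = 0.0775 V⁻¹.

λ = 0.0775 V⁻¹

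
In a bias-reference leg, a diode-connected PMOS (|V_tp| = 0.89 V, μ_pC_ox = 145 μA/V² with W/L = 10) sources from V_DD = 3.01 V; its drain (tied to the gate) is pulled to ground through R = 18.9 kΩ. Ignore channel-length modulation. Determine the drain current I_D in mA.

I_D = 0.0932 mA

With gate tied to drain, V_SG = V_SD ≥ V_SG − |V_tp|, so the device is in saturation.
k_p = μ_pC_ox · (W/L) = 1.45 mA/V².
KCL at the drain: ½ k_p (V_SG − |V_tp|)² = (V_DD − V_SG)/R.
Let x = V_SG − 0.89. Then 13.7 x² + x − 2.12 = 0, giving x = 0.359 V (positive root), so V_SG = 1.25 V.
I_D = (V_DD − V_SG)/R = (3.01 − 1.25) / 18.9 = 0.0932 mA.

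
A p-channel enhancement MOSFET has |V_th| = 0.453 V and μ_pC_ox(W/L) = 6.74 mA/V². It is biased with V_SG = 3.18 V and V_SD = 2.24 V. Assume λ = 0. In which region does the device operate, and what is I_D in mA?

Triode; I_D = 24.3 mA

V_ov = V_SG − |V_th| = 3.18 − 0.453 = 2.73 V.
Since V_SD = 2.24 V < V_ov = 2.73 V, the device is in the triode region.
I_D = k_p [V_ov · V_SD − ½ V_SD²] = 6.74 × [2.73 × 2.24 − 0.5 × 2.24²] = 24.3 mA.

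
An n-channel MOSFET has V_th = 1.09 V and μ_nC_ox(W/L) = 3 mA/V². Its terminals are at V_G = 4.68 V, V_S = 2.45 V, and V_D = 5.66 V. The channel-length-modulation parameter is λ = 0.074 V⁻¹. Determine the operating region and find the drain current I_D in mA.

Saturation; I_D = 2.41 mA

V_GS = V_G − V_S = 4.68 − 2.45 = 2.23 V; V_DS = V_D − V_S = 5.66 − 2.45 = 3.21 V.
V_ov = V_GS − V_th = 2.23 − 1.09 = 1.14 V.
Since V_DS = 3.21 V ≥ V_ov = 1.14 V, the device is in saturation.
I_D = ½ k_n V_ov² (1 + λ V_DS) = 0.5 × 3 × 1.14² × (1 + 0.074 × 3.21) = 2.41 mA.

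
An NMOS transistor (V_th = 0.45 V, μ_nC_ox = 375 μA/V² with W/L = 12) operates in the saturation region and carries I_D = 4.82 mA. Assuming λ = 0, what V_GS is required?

V_GS = 1.91 V

k_n = μ_nC_ox · (W/L) = 4.5 mA/V².
In saturation I_D = ½ k_n (V_GS − V_th)², so V_GS − V_th = √(2 I_D / k_n) = √(2 × 4.82 / 4.5) = 1.46 V.
V_GS = 0.45 + 1.46 = 1.91 V.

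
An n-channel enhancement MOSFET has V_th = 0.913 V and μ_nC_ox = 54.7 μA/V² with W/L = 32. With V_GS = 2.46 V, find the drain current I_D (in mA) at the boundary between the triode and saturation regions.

At the boundary V_DS = V_ov = V_GS − V_th = 2.46 − 0.913 = 1.55 V.
k_n = μ_nC_ox · (W/L) = 1.75 mA/V².
I_D = ½ k_n V_ov² = 0.5 × 1.75 × 1.55² = 2.09 mA.

I_D = 2.09 mA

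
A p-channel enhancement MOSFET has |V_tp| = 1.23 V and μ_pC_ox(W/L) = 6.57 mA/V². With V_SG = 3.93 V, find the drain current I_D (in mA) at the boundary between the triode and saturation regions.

I_D = 23.9 mA

At the boundary V_SD = V_ov = V_SG − |V_tp| = 3.93 − 1.23 = 2.7 V.
I_D = ½ k_p V_ov² = 0.5 × 6.57 × 2.7² = 23.9 mA.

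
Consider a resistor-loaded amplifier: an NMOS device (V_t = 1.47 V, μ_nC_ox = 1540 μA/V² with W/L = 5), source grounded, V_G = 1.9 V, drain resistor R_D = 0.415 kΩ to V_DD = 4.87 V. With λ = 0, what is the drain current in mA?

I_D = 0.712 mA

V_GS = V_G = 1.9 V, so V_ov = 1.9 − 1.47 = 0.43 V.
k_n = μ_nC_ox · (W/L) = 7.7 mA/V².
Assume saturation: I_D = ½ k_n V_ov² = 0.5 × 7.7 × 0.43² = 0.712 mA, giving V_DS = V_DD − I_D R_D = 4.87 − 0.712 × 0.415 = 4.57 V.
V_DS = 4.57 V ≥ V_ov = 0.43 V, confirming saturation.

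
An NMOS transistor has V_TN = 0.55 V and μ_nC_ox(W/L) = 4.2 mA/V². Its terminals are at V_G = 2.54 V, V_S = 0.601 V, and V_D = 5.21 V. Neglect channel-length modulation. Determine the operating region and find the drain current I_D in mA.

Saturation; I_D = 4.05 mA

V_GS = V_G − V_S = 2.54 − 0.601 = 1.94 V; V_DS = V_D − V_S = 5.21 − 0.601 = 4.61 V.
V_ov = V_GS − V_TN = 1.94 − 0.55 = 1.39 V.
Since V_DS = 4.61 V ≥ V_ov = 1.39 V, the device is in saturation.
I_D = ½ k_n V_ov² = 0.5 × 4.2 × 1.39² = 4.05 mA.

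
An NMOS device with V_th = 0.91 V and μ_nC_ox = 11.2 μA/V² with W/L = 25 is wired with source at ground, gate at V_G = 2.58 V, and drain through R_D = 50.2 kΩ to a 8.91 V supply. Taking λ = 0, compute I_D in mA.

V_GS = V_G = 2.58 V, so V_ov = 2.58 − 0.91 = 1.67 V.
k_n = μ_nC_ox · (W/L) = 0.28 mA/V².
Assume saturation: I_D = ½ k_n V_ov² = 0.5 × 0.28 × 1.67² = 0.39 mA, giving V_DS = V_DD − I_D R_D = 8.91 − 0.39 × 50.2 = -10.7 V.
But -10.7 V < V_ov = 1.67 V, so the device is actually in triode.
In triode I_D = k_n[V_ov V_DS − ½ V_DS²] and I_D = (V_DD − V_DS)/R_D. Equating: 7.03 V_DS² − 24.47 V_DS + 8.91 = 0, giving V_DS = 0.413 V (the root below V_ov).
I_D = (8.91 − 0.413) / 50.2 = 0.169 mA.

I_D = 0.169 mA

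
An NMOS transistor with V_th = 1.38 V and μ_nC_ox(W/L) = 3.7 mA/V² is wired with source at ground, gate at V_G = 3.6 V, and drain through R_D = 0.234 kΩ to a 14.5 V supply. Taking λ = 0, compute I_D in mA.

I_D = 9.12 mA

V_GS = V_G = 3.6 V, so V_ov = 3.6 − 1.38 = 2.22 V.
Assume saturation: I_D = ½ k_n V_ov² = 0.5 × 3.7 × 2.22² = 9.12 mA, giving V_DS = V_DD − I_D R_D = 14.5 − 9.12 × 0.234 = 12.4 V.
V_DS = 12.4 V ≥ V_ov = 2.22 V, confirming saturation.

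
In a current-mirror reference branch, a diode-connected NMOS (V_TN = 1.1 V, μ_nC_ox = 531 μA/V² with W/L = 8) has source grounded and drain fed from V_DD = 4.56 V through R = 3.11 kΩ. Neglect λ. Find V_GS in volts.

With gate tied to drain, V_GS = V_DS ≥ V_GS − V_TN, so the device is in saturation.
k_n = μ_nC_ox · (W/L) = 4.248 mA/V².
KCL at the drain: ½ k_n (V_GS − V_TN)² = (V_DD − V_GS)/R.
Let x = V_GS − 1.1. Then 6.61 x² + x − 3.46 = 0, giving x = 0.652 V (positive root), so V_GS = 1.75 V.
I_D = (V_DD − V_GS)/R = (4.56 − 1.75) / 3.11 = 0.903 mA.

V_GS = 1.75 V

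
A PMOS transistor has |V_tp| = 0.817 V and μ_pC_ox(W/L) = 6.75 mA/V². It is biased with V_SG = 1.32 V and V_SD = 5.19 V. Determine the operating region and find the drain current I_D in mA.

Saturation; I_D = 0.854 mA

V_ov = V_SG − |V_tp| = 1.32 − 0.817 = 0.503 V.
Since V_SD = 5.19 V ≥ V_ov = 0.503 V, the device is in saturation.
I_D = ½ k_p V_ov² = 0.5 × 6.75 × 0.503² = 0.854 mA.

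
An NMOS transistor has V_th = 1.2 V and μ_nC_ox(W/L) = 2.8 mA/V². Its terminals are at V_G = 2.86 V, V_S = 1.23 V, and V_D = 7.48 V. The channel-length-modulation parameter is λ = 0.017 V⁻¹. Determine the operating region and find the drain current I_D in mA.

V_GS = V_G − V_S = 2.86 − 1.23 = 1.63 V; V_DS = V_D − V_S = 7.48 − 1.23 = 6.25 V.
V_ov = V_GS − V_th = 1.63 − 1.2 = 0.43 V.
Since V_DS = 6.25 V ≥ V_ov = 0.43 V, the device is in saturation.
I_D = ½ k_n V_ov² (1 + λ V_DS) = 0.5 × 2.8 × 0.43² × (1 + 0.017 × 6.25) = 0.286 mA.

Saturation; I_D = 0.286 mA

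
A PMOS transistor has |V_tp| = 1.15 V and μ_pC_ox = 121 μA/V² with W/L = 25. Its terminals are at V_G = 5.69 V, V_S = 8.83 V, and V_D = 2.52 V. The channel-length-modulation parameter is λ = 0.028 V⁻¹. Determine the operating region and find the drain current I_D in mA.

V_SG = V_S − V_G = 8.83 − 5.69 = 3.14 V; V_SD = V_S − V_D = 8.83 − 2.52 = 6.31 V.
k_p = μ_pC_ox · (W/L) = 3.025 mA/V².
V_ov = V_SG − |V_tp| = 3.14 − 1.15 = 1.99 V.
Since V_SD = 6.31 V ≥ V_ov = 1.99 V, the device is in saturation.
I_D = ½ k_p V_ov² (1 + λ V_SD) = 0.5 × 3.025 × 1.99² × (1 + 0.028 × 6.31) = 7.05 mA.

Saturation; I_D = 7.05 mA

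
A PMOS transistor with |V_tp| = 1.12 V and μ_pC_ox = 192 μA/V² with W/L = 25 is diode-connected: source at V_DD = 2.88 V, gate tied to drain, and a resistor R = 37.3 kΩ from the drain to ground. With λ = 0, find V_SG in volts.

V_SG = 1.25 V

With gate tied to drain, V_SG = V_SD ≥ V_SG − |V_tp|, so the device is in saturation.
k_p = μ_pC_ox · (W/L) = 4.8 mA/V².
KCL at the drain: ½ k_p (V_SG − |V_tp|)² = (V_DD − V_SG)/R.
Let x = V_SG − 1.12. Then 89.5 x² + x − 1.76 = 0, giving x = 0.135 V (positive root), so V_SG = 1.25 V.
I_D = (V_DD − V_SG)/R = (2.88 − 1.25) / 37.3 = 0.0436 mA.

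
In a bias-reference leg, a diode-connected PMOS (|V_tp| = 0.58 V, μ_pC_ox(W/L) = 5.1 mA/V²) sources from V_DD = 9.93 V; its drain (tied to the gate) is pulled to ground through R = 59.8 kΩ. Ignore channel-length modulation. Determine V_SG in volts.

With gate tied to drain, V_SG = V_SD ≥ V_SG − |V_tp|, so the device is in saturation.
KCL at the drain: ½ k_p (V_SG − |V_tp|)² = (V_DD − V_SG)/R.
Let x = V_SG − 0.58. Then 152 x² + x − 9.35 = 0, giving x = 0.244 V (positive root), so V_SG = 0.824 V.
I_D = (V_DD − V_SG)/R = (9.93 − 0.824) / 59.8 = 0.152 mA.

V_SG = 0.824 V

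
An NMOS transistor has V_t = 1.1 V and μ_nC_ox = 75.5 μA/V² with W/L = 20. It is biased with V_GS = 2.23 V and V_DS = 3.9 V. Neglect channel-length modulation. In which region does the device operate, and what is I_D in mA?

Saturation; I_D = 0.964 mA

k_n = μ_nC_ox · (W/L) = 1.51 mA/V².
V_ov = V_GS − V_t = 2.23 − 1.1 = 1.13 V.
Since V_DS = 3.9 V ≥ V_ov = 1.13 V, the device is in saturation.
I_D = ½ k_n V_ov² = 0.5 × 1.51 × 1.13² = 0.964 mA.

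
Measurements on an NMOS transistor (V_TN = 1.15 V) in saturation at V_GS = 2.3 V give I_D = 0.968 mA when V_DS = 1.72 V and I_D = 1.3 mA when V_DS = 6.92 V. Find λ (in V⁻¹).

λ = 0.0744 V⁻¹

With V_GS fixed, I_D ∝ (1 + λ V_DS) in saturation, so I_D2/I_D1 = (1 + λ V_DS2)/(1 + λ V_DS1).
1.3/0.968 = 1.343 = (1 + 6.92 λ)/(1 + 1.72 λ).
Solving: λ (I_D1 V_DS2 − I_D2 V_DS1) = I_D2 − I_D1, so λ = (1.3 − 0.968) / (0.968 × 6.92 − 1.3 × 1.72) = 0.332 / 4.46 = 0.0744 V⁻¹.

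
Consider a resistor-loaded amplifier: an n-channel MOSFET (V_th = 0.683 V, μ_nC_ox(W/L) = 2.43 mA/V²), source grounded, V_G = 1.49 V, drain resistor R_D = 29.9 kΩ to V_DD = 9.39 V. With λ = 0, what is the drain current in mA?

I_D = 0.308 mA

V_GS = V_G = 1.49 V, so V_ov = 1.49 − 0.683 = 0.807 V.
Assume saturation: I_D = ½ k_n V_ov² = 0.5 × 2.43 × 0.807² = 0.791 mA, giving V_DS = V_DD − I_D R_D = 9.39 − 0.791 × 29.9 = -14.3 V.
But -14.3 V < V_ov = 0.807 V, so the device is actually in triode.
In triode I_D = k_n[V_ov V_DS − ½ V_DS²] and I_D = (V_DD − V_DS)/R_D. Equating: 36.3 V_DS² − 59.63 V_DS + 9.39 = 0, giving V_DS = 0.176 V (the root below V_ov).
I_D = (9.39 − 0.176) / 29.9 = 0.308 mA.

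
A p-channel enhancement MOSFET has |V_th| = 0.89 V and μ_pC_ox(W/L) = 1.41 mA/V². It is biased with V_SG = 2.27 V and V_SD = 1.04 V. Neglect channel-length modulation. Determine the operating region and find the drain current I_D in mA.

Triode; I_D = 1.26 mA

V_ov = V_SG − |V_th| = 2.27 − 0.89 = 1.38 V.
Since V_SD = 1.04 V < V_ov = 1.38 V, the device is in the triode region.
I_D = k_p [V_ov · V_SD − ½ V_SD²] = 1.41 × [1.38 × 1.04 − 0.5 × 1.04²] = 1.26 mA.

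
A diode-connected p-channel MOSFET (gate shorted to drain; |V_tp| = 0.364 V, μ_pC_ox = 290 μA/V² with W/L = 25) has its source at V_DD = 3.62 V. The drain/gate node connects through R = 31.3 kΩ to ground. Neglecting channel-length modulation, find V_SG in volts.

With gate tied to drain, V_SG = V_SD ≥ V_SG − |V_tp|, so the device is in saturation.
k_p = μ_pC_ox · (W/L) = 7.25 mA/V².
KCL at the drain: ½ k_p (V_SG − |V_tp|)² = (V_DD − V_SG)/R.
Let x = V_SG − 0.364. Then 113 x² + x − 3.256 = 0, giving x = 0.165 V (positive root), so V_SG = 0.529 V.
I_D = (V_DD − V_SG)/R = (3.62 − 0.529) / 31.3 = 0.0988 mA.

V_SG = 0.529 V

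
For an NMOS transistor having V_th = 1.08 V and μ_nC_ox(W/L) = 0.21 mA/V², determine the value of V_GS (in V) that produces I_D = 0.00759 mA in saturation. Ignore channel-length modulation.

V_GS = 1.35 V

In saturation I_D = ½ k_n (V_GS − V_th)², so V_GS − V_th = √(2 I_D / k_n) = √(2 × 0.00759 / 0.21) = 0.269 V.
V_GS = 1.08 + 0.269 = 1.35 V.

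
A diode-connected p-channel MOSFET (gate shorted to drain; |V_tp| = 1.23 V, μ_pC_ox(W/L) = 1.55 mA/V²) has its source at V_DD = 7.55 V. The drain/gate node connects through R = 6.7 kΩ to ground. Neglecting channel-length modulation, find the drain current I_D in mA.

With gate tied to drain, V_SG = V_SD ≥ V_SG − |V_tp|, so the device is in saturation.
KCL at the drain: ½ k_p (V_SG − |V_tp|)² = (V_DD − V_SG)/R.
Let x = V_SG − 1.23. Then 5.19 x² + x − 6.32 = 0, giving x = 1.01 V (positive root), so V_SG = 2.24 V.
I_D = (V_DD − V_SG)/R = (7.55 − 2.24) / 6.7 = 0.792 mA.

I_D = 0.792 mA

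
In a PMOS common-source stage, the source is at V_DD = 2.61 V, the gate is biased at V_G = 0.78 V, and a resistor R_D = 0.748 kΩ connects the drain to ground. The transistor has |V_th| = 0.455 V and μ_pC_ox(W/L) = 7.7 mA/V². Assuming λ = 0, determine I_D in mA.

V_SG = V_DD − V_G = 2.61 − 0.78 = 1.83 V, so V_ov = 1.83 − 0.455 = 1.37 V.
Assume saturation: I_D = ½ k_p V_ov² = 0.5 × 7.7 × 1.37² = 7.28 mA, giving V_SD = V_DD − I_D R_D = 2.61 − 7.28 × 0.748 = -2.83 V.
But -2.83 V < V_ov = 1.37 V, so the device is actually in triode.
In triode I_D = k_p[V_ov V_SD − ½ V_SD²] and I_D = (V_DD − V_SD)/R_D. Equating: 2.88 V_SD² − 8.919 V_SD + 2.61 = 0, giving V_SD = 0.327 V (the root below V_ov).
I_D = (2.61 − 0.327) / 0.748 = 3.05 mA.

I_D = 3.05 mA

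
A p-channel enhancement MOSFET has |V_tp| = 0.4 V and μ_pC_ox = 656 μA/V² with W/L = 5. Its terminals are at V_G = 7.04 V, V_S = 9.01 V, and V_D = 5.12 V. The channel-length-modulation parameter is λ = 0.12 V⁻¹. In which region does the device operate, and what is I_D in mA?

Saturation; I_D = 5.93 mA

V_SG = V_S − V_G = 9.01 − 7.04 = 1.97 V; V_SD = V_S − V_D = 9.01 − 5.12 = 3.89 V.
k_p = μ_pC_ox · (W/L) = 3.28 mA/V².
V_ov = V_SG − |V_tp| = 1.97 − 0.4 = 1.57 V.
Since V_SD = 3.89 V ≥ V_ov = 1.57 V, the device is in saturation.
I_D = ½ k_p V_ov² (1 + λ V_SD) = 0.5 × 3.28 × 1.57² × (1 + 0.12 × 3.89) = 5.93 mA.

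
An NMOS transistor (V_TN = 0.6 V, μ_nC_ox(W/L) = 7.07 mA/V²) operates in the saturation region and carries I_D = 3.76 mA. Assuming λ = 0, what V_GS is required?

V_GS = 1.63 V

In saturation I_D = ½ k_n (V_GS − V_TN)², so V_GS − V_TN = √(2 I_D / k_n) = √(2 × 3.76 / 7.07) = 1.03 V.
V_GS = 0.6 + 1.03 = 1.63 V.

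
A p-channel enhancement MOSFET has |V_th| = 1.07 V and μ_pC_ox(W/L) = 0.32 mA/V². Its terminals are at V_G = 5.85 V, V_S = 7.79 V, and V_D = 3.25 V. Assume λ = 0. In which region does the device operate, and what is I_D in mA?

V_SG = V_S − V_G = 7.79 − 5.85 = 1.94 V; V_SD = V_S − V_D = 7.79 − 3.25 = 4.54 V.
V_ov = V_SG − |V_th| = 1.94 − 1.07 = 0.87 V.
Since V_SD = 4.54 V ≥ V_ov = 0.87 V, the device is in saturation.
I_D = ½ k_p V_ov² = 0.5 × 0.32 × 0.87² = 0.121 mA.

Saturation; I_D = 0.121 mA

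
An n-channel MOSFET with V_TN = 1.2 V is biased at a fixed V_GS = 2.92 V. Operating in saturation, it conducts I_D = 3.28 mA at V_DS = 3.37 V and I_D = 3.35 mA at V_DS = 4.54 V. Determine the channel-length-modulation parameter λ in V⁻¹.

With V_GS fixed, I_D ∝ (1 + λ V_DS) in saturation, so I_D2/I_D1 = (1 + λ V_DS2)/(1 + λ V_DS1).
3.35/3.28 = 1.021 = (1 + 4.54 λ)/(1 + 3.37 λ).
Solving: λ (I_D1 V_DS2 − I_D2 V_DS1) = I_D2 − I_D1, so λ = (3.35 − 3.28) / (3.28 × 4.54 − 3.35 × 3.37) = 0.07 / 3.6 = 0.0194 V⁻¹.

λ = 0.0194 V⁻¹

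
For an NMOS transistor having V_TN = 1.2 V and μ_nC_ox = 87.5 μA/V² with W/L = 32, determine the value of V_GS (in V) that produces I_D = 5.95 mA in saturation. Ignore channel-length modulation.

k_n = μ_nC_ox · (W/L) = 2.8 mA/V².
In saturation I_D = ½ k_n (V_GS − V_TN)², so V_GS − V_TN = √(2 I_D / k_n) = √(2 × 5.95 / 2.8) = 2.06 V.
V_GS = 1.2 + 2.06 = 3.26 V.

V_GS = 3.26 V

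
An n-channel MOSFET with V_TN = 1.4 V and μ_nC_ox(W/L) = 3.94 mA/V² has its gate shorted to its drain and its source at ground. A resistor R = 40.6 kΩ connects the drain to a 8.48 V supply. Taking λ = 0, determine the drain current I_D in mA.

With gate tied to drain, V_GS = V_DS ≥ V_GS − V_TN, so the device is in saturation.
KCL at the drain: ½ k_n (V_GS − V_TN)² = (V_DD − V_GS)/R.
Let x = V_GS − 1.4. Then 80 x² + x − 7.08 = 0, giving x = 0.291 V (positive root), so V_GS = 1.69 V.
I_D = (V_DD − V_GS)/R = (8.48 − 1.69) / 40.6 = 0.167 mA.

I_D = 0.167 mA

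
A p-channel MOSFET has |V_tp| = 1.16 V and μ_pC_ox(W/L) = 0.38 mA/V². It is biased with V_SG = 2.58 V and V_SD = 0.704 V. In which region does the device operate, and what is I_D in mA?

Triode; I_D = 0.286 mA

V_ov = V_SG − |V_tp| = 2.58 − 1.16 = 1.42 V.
Since V_SD = 0.704 V < V_ov = 1.42 V, the device is in the triode region.
I_D = k_p [V_ov · V_SD − ½ V_SD²] = 0.38 × [1.42 × 0.704 − 0.5 × 0.704²] = 0.286 mA.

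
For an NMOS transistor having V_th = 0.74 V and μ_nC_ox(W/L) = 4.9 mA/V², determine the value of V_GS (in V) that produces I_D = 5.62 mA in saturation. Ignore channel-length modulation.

In saturation I_D = ½ k_n (V_GS − V_th)², so V_GS − V_th = √(2 I_D / k_n) = √(2 × 5.62 / 4.9) = 1.51 V.
V_GS = 0.74 + 1.51 = 2.25 V.

V_GS = 2.25 V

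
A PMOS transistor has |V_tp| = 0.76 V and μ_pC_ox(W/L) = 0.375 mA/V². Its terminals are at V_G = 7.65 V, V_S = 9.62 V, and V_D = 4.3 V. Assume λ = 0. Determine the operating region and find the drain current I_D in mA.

V_SG = V_S − V_G = 9.62 − 7.65 = 1.97 V; V_SD = V_S − V_D = 9.62 − 4.3 = 5.32 V.
V_ov = V_SG − |V_tp| = 1.97 − 0.76 = 1.21 V.
Since V_SD = 5.32 V ≥ V_ov = 1.21 V, the device is in saturation.
I_D = ½ k_p V_ov² = 0.5 × 0.375 × 1.21² = 0.275 mA.

Saturation; I_D = 0.275 mA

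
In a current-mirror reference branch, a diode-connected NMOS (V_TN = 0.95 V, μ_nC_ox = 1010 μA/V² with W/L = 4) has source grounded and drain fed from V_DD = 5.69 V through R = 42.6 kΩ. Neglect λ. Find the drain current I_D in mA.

With gate tied to drain, V_GS = V_DS ≥ V_GS − V_TN, so the device is in saturation.
k_n = μ_nC_ox · (W/L) = 4.04 mA/V².
KCL at the drain: ½ k_n (V_GS − V_TN)² = (V_DD − V_GS)/R.
Let x = V_GS − 0.95. Then 86.1 x² + x − 4.74 = 0, giving x = 0.229 V (positive root), so V_GS = 1.18 V.
I_D = (V_DD − V_GS)/R = (5.69 − 1.18) / 42.6 = 0.106 mA.

I_D = 0.106 mA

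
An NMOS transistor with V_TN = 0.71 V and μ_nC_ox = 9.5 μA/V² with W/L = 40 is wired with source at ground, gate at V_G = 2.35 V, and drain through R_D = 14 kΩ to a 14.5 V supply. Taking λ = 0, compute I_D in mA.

I_D = 0.511 mA

V_GS = V_G = 2.35 V, so V_ov = 2.35 − 0.71 = 1.64 V.
k_n = μ_nC_ox · (W/L) = 0.38 mA/V².
Assume saturation: I_D = ½ k_n V_ov² = 0.5 × 0.38 × 1.64² = 0.511 mA, giving V_DS = V_DD − I_D R_D = 14.5 − 0.511 × 14 = 7.35 V.
V_DS = 7.35 V ≥ V_ov = 1.64 V, confirming saturation.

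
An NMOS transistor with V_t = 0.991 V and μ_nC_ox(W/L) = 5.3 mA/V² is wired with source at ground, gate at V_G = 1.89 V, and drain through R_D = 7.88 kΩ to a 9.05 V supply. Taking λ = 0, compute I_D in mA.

I_D = 1.11 mA

V_GS = V_G = 1.89 V, so V_ov = 1.89 − 0.991 = 0.899 V.
Assume saturation: I_D = ½ k_n V_ov² = 0.5 × 5.3 × 0.899² = 2.14 mA, giving V_DS = V_DD − I_D R_D = 9.05 − 2.14 × 7.88 = -7.83 V.
But -7.83 V < V_ov = 0.899 V, so the device is actually in triode.
In triode I_D = k_n[V_ov V_DS − ½ V_DS²] and I_D = (V_DD − V_DS)/R_D. Equating: 20.9 V_DS² − 38.55 V_DS + 9.05 = 0, giving V_DS = 0.276 V (the root below V_ov).
I_D = (9.05 − 0.276) / 7.88 = 1.11 mA.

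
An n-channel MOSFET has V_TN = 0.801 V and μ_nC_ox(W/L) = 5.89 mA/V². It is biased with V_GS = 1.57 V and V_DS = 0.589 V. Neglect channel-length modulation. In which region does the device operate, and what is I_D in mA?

Triode; I_D = 1.65 mA

V_ov = V_GS − V_TN = 1.57 − 0.801 = 0.769 V.
Since V_DS = 0.589 V < V_ov = 0.769 V, the device is in the triode region.
I_D = k_n [V_ov · V_DS − ½ V_DS²] = 5.89 × [0.769 × 0.589 − 0.5 × 0.589²] = 1.65 mA.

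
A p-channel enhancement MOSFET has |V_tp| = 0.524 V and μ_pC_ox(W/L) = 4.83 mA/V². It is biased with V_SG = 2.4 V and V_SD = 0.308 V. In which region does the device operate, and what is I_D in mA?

V_ov = V_SG − |V_tp| = 2.4 − 0.524 = 1.88 V.
Since V_SD = 0.308 V < V_ov = 1.88 V, the device is in the triode region.
I_D = k_p [V_ov · V_SD − ½ V_SD²] = 4.83 × [1.88 × 0.308 − 0.5 × 0.308²] = 2.56 mA.

Triode; I_D = 2.56 mA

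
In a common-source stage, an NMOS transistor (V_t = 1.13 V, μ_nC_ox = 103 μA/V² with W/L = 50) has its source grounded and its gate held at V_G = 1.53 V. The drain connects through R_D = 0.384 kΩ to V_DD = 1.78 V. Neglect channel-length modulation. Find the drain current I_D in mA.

I_D = 0.412 mA

V_GS = V_G = 1.53 V, so V_ov = 1.53 − 1.13 = 0.4 V.
k_n = μ_nC_ox · (W/L) = 5.15 mA/V².
Assume saturation: I_D = ½ k_n V_ov² = 0.5 × 5.15 × 0.4² = 0.412 mA, giving V_DS = V_DD − I_D R_D = 1.78 − 0.412 × 0.384 = 1.62 V.
V_DS = 1.62 V ≥ V_ov = 0.4 V, confirming saturation.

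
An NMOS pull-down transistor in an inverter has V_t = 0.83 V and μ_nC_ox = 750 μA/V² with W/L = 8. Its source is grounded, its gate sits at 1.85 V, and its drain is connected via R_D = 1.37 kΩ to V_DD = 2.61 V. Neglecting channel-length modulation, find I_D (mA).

V_GS = V_G = 1.85 V, so V_ov = 1.85 − 0.83 = 1.02 V.
k_n = μ_nC_ox · (W/L) = 6 mA/V².
Assume saturation: I_D = ½ k_n V_ov² = 0.5 × 6 × 1.02² = 3.12 mA, giving V_DS = V_DD − I_D R_D = 2.61 − 3.12 × 1.37 = -1.67 V.
But -1.67 V < V_ov = 1.02 V, so the device is actually in triode.
In triode I_D = k_n[V_ov V_DS − ½ V_DS²] and I_D = (V_DD − V_DS)/R_D. Equating: 4.11 V_DS² − 9.384 V_DS + 2.61 = 0, giving V_DS = 0.324 V (the root below V_ov).
I_D = (2.61 − 0.324) / 1.37 = 1.67 mA.

I_D = 1.67 mA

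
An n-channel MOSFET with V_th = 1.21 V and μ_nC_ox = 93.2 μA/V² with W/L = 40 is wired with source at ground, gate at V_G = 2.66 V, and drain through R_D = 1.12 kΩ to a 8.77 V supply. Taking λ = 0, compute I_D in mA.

V_GS = V_G = 2.66 V, so V_ov = 2.66 − 1.21 = 1.45 V.
k_n = μ_nC_ox · (W/L) = 3.728 mA/V².
Assume saturation: I_D = ½ k_n V_ov² = 0.5 × 3.728 × 1.45² = 3.92 mA, giving V_DS = V_DD − I_D R_D = 8.77 − 3.92 × 1.12 = 4.38 V.
V_DS = 4.38 V ≥ V_ov = 1.45 V, confirming saturation.

I_D = 3.92 mA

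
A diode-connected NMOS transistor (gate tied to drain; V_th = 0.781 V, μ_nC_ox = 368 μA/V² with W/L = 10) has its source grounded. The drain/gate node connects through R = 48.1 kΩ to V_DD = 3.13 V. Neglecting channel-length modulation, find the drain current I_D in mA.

With gate tied to drain, V_GS = V_DS ≥ V_GS − V_th, so the device is in saturation.
k_n = μ_nC_ox · (W/L) = 3.68 mA/V².
KCL at the drain: ½ k_n (V_GS − V_th)² = (V_DD − V_GS)/R.
Let x = V_GS − 0.781. Then 88.5 x² + x − 2.349 = 0, giving x = 0.157 V (positive root), so V_GS = 0.938 V.
I_D = (V_DD − V_GS)/R = (3.13 − 0.938) / 48.1 = 0.0456 mA.

I_D = 0.0456 mA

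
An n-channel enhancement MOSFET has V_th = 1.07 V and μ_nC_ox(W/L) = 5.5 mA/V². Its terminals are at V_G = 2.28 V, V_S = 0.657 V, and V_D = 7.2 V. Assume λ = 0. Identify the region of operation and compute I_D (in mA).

Saturation; I_D = 0.841 mA

V_GS = V_G − V_S = 2.28 − 0.657 = 1.62 V; V_DS = V_D − V_S = 7.2 − 0.657 = 6.54 V.
V_ov = V_GS − V_th = 1.62 − 1.07 = 0.553 V.
Since V_DS = 6.54 V ≥ V_ov = 0.553 V, the device is in saturation.
I_D = ½ k_n V_ov² = 0.5 × 5.5 × 0.553² = 0.841 mA.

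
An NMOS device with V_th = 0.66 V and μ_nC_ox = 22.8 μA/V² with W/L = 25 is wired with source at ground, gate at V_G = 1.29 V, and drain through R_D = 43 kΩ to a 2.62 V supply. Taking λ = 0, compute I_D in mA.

I_D = 0.0566 mA

V_GS = V_G = 1.29 V, so V_ov = 1.29 − 0.66 = 0.63 V.
k_n = μ_nC_ox · (W/L) = 0.57 mA/V².
Assume saturation: I_D = ½ k_n V_ov² = 0.5 × 0.57 × 0.63² = 0.113 mA, giving V_DS = V_DD − I_D R_D = 2.62 − 0.113 × 43 = -2.24 V.
But -2.24 V < V_ov = 0.63 V, so the device is actually in triode.
In triode I_D = k_n[V_ov V_DS − ½ V_DS²] and I_D = (V_DD − V_DS)/R_D. Equating: 12.3 V_DS² − 16.44 V_DS + 2.62 = 0, giving V_DS = 0.185 V (the root below V_ov).
I_D = (2.62 − 0.185) / 43 = 0.0566 mA.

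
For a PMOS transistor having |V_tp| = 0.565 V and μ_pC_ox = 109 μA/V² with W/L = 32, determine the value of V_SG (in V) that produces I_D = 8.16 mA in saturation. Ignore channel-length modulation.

V_SG = 2.73 V

k_p = μ_pC_ox · (W/L) = 3.488 mA/V².
In saturation I_D = ½ k_p (V_SG − |V_tp|)², so V_SG − |V_tp| = √(2 I_D / k_p) = √(2 × 8.16 / 3.488) = 2.16 V.
V_SG = 0.565 + 2.16 = 2.73 V.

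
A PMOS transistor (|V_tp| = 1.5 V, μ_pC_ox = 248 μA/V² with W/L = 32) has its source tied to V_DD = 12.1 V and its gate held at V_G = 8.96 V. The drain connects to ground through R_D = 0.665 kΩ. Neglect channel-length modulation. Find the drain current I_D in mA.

I_D = 10.7 mA

V_SG = V_DD − V_G = 12.1 − 8.96 = 3.14 V, so V_ov = 3.14 − 1.5 = 1.64 V.
k_p = μ_pC_ox · (W/L) = 7.936 mA/V².
Assume saturation: I_D = ½ k_p V_ov² = 0.5 × 7.936 × 1.64² = 10.7 mA, giving V_SD = V_DD − I_D R_D = 12.1 − 10.7 × 0.665 = 5 V.
V_SD = 5 V ≥ V_ov = 1.64 V, confirming saturation.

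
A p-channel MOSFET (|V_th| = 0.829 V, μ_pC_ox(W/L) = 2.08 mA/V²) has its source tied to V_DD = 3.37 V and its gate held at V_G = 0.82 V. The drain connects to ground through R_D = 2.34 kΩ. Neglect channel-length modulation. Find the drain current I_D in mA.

I_D = 1.27 mA

V_SG = V_DD − V_G = 3.37 − 0.82 = 2.55 V, so V_ov = 2.55 − 0.829 = 1.72 V.
Assume saturation: I_D = ½ k_p V_ov² = 0.5 × 2.08 × 1.72² = 3.08 mA, giving V_SD = V_DD − I_D R_D = 3.37 − 3.08 × 2.34 = -3.84 V.
But -3.84 V < V_ov = 1.72 V, so the device is actually in triode.
In triode I_D = k_p[V_ov V_SD − ½ V_SD²] and I_D = (V_DD − V_SD)/R_D. Equating: 2.43 V_SD² − 9.376 V_SD + 3.37 = 0, giving V_SD = 0.401 V (the root below V_ov).
I_D = (3.37 − 0.401) / 2.34 = 1.27 mA.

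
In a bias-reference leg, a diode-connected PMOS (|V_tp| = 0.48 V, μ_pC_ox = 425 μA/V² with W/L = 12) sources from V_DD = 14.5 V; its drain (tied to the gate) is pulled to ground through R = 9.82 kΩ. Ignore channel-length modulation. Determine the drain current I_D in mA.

I_D = 1.35 mA

With gate tied to drain, V_SG = V_SD ≥ V_SG − |V_tp|, so the device is in saturation.
k_p = μ_pC_ox · (W/L) = 5.1 mA/V².
KCL at the drain: ½ k_p (V_SG − |V_tp|)² = (V_DD − V_SG)/R.
Let x = V_SG − 0.48. Then 25 x² + x − 14.02 = 0, giving x = 0.729 V (positive root), so V_SG = 1.21 V.
I_D = (V_DD − V_SG)/R = (14.5 − 1.21) / 9.82 = 1.35 mA.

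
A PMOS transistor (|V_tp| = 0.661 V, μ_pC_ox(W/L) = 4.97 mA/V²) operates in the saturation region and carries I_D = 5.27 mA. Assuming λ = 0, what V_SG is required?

In saturation I_D = ½ k_p (V_SG − |V_tp|)², so V_SG − |V_tp| = √(2 I_D / k_p) = √(2 × 5.27 / 4.97) = 1.46 V.
V_SG = 0.661 + 1.46 = 2.12 V.

V_SG = 2.12 V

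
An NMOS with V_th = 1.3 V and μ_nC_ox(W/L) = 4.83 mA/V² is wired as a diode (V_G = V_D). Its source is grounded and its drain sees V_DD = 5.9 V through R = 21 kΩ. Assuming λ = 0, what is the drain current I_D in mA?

I_D = 0.205 mA

With gate tied to drain, V_GS = V_DS ≥ V_GS − V_th, so the device is in saturation.
KCL at the drain: ½ k_n (V_GS − V_th)² = (V_DD − V_GS)/R.
Let x = V_GS − 1.3. Then 50.7 x² + x − 4.6 = 0, giving x = 0.291 V (positive root), so V_GS = 1.59 V.
I_D = (V_DD − V_GS)/R = (5.9 − 1.59) / 21 = 0.205 mA.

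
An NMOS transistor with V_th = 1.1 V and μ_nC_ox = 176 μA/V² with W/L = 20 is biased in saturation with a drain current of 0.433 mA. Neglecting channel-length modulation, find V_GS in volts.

k_n = μ_nC_ox · (W/L) = 3.52 mA/V².
In saturation I_D = ½ k_n (V_GS − V_th)², so V_GS − V_th = √(2 I_D / k_n) = √(2 × 0.433 / 3.52) = 0.496 V.
V_GS = 1.1 + 0.496 = 1.6 V.

V_GS = 1.60 V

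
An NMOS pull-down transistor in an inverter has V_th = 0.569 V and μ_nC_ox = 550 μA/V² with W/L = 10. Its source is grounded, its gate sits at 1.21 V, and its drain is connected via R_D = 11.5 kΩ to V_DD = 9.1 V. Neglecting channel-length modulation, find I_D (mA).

V_GS = V_G = 1.21 V, so V_ov = 1.21 − 0.569 = 0.641 V.
k_n = μ_nC_ox · (W/L) = 5.5 mA/V².
Assume saturation: I_D = ½ k_n V_ov² = 0.5 × 5.5 × 0.641² = 1.13 mA, giving V_DS = V_DD − I_D R_D = 9.1 − 1.13 × 11.5 = -3.89 V.
But -3.89 V < V_ov = 0.641 V, so the device is actually in triode.
In triode I_D = k_n[V_ov V_DS − ½ V_DS²] and I_D = (V_DD − V_DS)/R_D. Equating: 31.6 V_DS² − 41.54 V_DS + 9.1 = 0, giving V_DS = 0.278 V (the root below V_ov).
I_D = (9.1 − 0.278) / 11.5 = 0.767 mA.

I_D = 0.767 mA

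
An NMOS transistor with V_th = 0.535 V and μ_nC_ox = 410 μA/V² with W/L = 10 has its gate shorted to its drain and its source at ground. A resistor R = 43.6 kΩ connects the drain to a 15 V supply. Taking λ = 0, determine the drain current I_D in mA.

I_D = 0.323 mA

With gate tied to drain, V_GS = V_DS ≥ V_GS − V_th, so the device is in saturation.
k_n = μ_nC_ox · (W/L) = 4.1 mA/V².
KCL at the drain: ½ k_n (V_GS − V_th)² = (V_DD − V_GS)/R.
Let x = V_GS − 0.535. Then 89.4 x² + x − 14.46 = 0, giving x = 0.397 V (positive root), so V_GS = 0.932 V.
I_D = (V_DD − V_GS)/R = (15 − 0.932) / 43.6 = 0.323 mA.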